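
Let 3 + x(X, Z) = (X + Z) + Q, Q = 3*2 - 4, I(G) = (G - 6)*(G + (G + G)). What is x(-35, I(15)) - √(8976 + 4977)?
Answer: 369 - √13953 ≈ 250.88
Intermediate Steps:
I(G) = 3*G*(-6 + G) (I(G) = (-6 + G)*(G + 2*G) = (-6 + G)*(3*G) = 3*G*(-6 + G))
Q = 2 (Q = 6 - 4 = 2)
x(X, Z) = -1 + X + Z (x(X, Z) = -3 + ((X + Z) + 2) = -3 + (2 + X + Z) = -1 + X + Z)
x(-35, I(15)) - √(8976 + 4977) = (-1 - 35 + 3*15*(-6 + 15)) - √(8976 + 4977) = (-1 - 35 + 3*15*9) - √13953 = (-1 - 35 + 405) - √13953 = 369 - √13953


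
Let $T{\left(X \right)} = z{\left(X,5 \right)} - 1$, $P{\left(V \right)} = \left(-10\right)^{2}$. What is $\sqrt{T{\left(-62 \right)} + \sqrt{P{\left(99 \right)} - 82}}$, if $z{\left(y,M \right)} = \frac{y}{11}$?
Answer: $\frac{\sqrt{-803 + 363 \sqrt{2}}}{11} \approx 1.5472 i$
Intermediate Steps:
$z{\left(y,M \right)} = \frac{y}{11}$ ($z{\left(y,M \right)} = y \frac{1}{11} = \frac{y}{11}$)
$P{\left(V \right)} = 100$
$T{\left(X \right)} = -1 + \frac{X}{11}$ ($T{\left(X \right)} = \frac{X}{11} - 1 = -1 + \frac{X}{11}$)
$\sqrt{T{\left(-62 \right)} + \sqrt{P{\left(99 \right)} - 82}} = \sqrt{\left(-1 + \frac{1}{11} \left(-62\right)\right) + \sqrt{100 - 82}} = \sqrt{\left(-1 - \frac{62}{11}\right) + \sqrt{18}} = \sqrt{- \frac{73}{11} + 3 \sqrt{2}}$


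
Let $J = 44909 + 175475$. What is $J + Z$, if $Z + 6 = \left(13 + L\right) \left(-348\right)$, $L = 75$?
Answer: $189754$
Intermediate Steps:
$J = 220384$
$Z = -30630$ ($Z = -6 + \left(13 + 75\right) \left(-348\right) = -6 + 88 \left(-348\right) = -6 - 30624 = -30630$)
$J + Z = 220384 - 30630 = 189754$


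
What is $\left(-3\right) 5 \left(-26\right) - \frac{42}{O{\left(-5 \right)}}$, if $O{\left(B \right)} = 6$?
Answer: $383$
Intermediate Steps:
$\left(-3\right) 5 \left(-26\right) - \frac{42}{O{\left(-5 \right)}} = \left(-3\right) 5 \left(-26\right) - \frac{42}{6} = \left(-15\right) \left(-26\right) - 7 = 390 - 7 = 383$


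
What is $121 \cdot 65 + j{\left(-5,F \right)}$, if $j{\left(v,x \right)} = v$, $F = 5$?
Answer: $7860$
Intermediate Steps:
$121 \cdot 65 + j{\left(-5,F \right)} = 121 \cdot 65 - 5 = 7865 - 5 = 7860$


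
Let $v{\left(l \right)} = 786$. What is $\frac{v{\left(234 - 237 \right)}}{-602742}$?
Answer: $- \frac{131}{100457} \approx -0.001304$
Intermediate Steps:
$\frac{v{\left(234 - 237 \right)}}{-602742} = \frac{786}{-602742} = 786 \left(- \frac{1}{602742}\right) = - \frac{131}{100457}$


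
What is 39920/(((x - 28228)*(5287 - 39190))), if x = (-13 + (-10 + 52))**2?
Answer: 39920/928501461 ≈ 4.2994e-5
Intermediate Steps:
x = 841 (x = (-13 + 42)**2 = 29**2 = 841)
39920/(((x - 28228)*(5287 - 39190))) = 39920/(((841 - 28228)*(5287 - 39190))) = 39920/((-27387*(-33903))) = 39920/928501461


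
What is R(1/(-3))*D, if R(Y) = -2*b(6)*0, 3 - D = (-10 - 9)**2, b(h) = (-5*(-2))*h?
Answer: 0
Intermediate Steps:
b(h) = 10*h
D = -358 (D = 3 - (-10 - 9)**2 = 3 - 1*(-19)**2 = 3 - 1*361 = 3 - 361 = -358)
R(Y) = 0 (R(Y) = -20*6*0 = -2*60*0 = -120*0 = 0)
R(1/(-3))*D = 0*(-358) = 0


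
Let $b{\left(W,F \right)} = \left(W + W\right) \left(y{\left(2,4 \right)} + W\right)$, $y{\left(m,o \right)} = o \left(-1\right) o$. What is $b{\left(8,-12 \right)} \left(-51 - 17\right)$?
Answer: $8704$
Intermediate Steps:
$y{\left(m,o \right)} = - o^{2}$ ($y{\left(m,o \right)} = - o o = - o^{2}$)
$b{\left(W,F \right)} = 2 W \left(-16 + W\right)$ ($b{\left(W,F \right)} = \left(W + W\right) \left(- 4^{2} + W\right) = 2 W \left(\left(-1\right) 16 + W\right) = 2 W \left(-16 + W\right)$)
$b{\left(8,-12 \right)} \left(-51 - 17\right) = 2 \cdot 8 \left(-16 + 8\right) \left(-51 - 17\right) = 2 \cdot 8 \left(-8\right) \left(-68\right) = \left(-128\right) \left(-68\right) = 8704$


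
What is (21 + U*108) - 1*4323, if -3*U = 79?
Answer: -7146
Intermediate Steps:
U = -79/3 (U = -1/3*79 = -79/3 ≈ -26.333)
(21 + U*108) - 1*4323 = (21 - 79/3*108) - 1*4323 = (21 - 2844) - 4323 = -2823 - 4323 = -7146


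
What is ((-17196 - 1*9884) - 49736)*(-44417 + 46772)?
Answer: -180901680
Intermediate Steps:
((-17196 - 1*9884) - 49736)*(-44417 + 46772) = ((-17196 - 9884) - 49736)*2355 = (-27080 - 49736)*2355 = -76816*2355 = -180901680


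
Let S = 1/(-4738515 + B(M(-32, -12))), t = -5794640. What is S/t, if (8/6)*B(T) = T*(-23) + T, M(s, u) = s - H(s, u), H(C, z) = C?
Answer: 1/27457988559600 ≈ 3.6419e-14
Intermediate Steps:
M(s, u) = 0 (M(s, u) = s - s = 0)
B(T) = -33*T/2 (B(T) = 3*(T*(-23) + T)/4 = 3*(-23*T + T)/4 = 3*(-22*T)/4 = -33*T/2)
S = -1/4738515 (S = 1/(-4738515 - 33/2*0) = 1/(-4738515 + 0) = 1/(-4738515) = -1/4738515 ≈ -2.1104e-7)
S/t = -1/4738515/(-5794640) = -1/4738515*(-1/5794640) = 1/27457988559600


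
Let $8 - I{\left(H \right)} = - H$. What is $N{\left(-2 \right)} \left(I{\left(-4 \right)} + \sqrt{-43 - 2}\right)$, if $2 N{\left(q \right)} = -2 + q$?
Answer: $-8 - 6 i \sqrt{5} \approx -8.0 - 13.416 i$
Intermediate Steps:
$I{\left(H \right)} = 8 + H$ ($I{\left(H \right)} = 8 - - H = 8 + H$)
$N{\left(q \right)} = -1 + \frac{q}{2}$ ($N{\left(q \right)} = \frac{-2 + q}{2} = -1 + \frac{q}{2}$)
$N{\left(-2 \right)} \left(I{\left(-4 \right)} + \sqrt{-43 - 2}\right) = \left(-1 + \frac{1}{2} \left(-2\right)\right) \left(\left(8 - 4\right) + \sqrt{-43 - 2}\right) = \left(-1 - 1\right) \left(4 + \sqrt{-45}\right) = - 2 \left(4 + 3 i \sqrt{5}\right) = -8 - 6 i \sqrt{5}$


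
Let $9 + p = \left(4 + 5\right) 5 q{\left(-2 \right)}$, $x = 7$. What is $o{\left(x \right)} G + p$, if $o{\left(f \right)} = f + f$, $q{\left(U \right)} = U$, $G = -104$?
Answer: $-1555$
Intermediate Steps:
$o{\left(f \right)} = 2 f$
$p = -99$ ($p = -9 + \left(4 + 5\right) 5 \left(-2\right) = -9 + 9 \cdot 5 \left(-2\right) = -9 + 45 \left(-2\right) = -9 - 90 = -99$)
$o{\left(x \right)} G + p = 2 \cdot 7 \left(-104\right) - 99 = 14 \left(-104\right) - 99 = -1456 - 99 = -1555$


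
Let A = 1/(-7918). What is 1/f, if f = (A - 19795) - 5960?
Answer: -7918/203928091 ≈ -3.8827e-5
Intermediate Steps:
A = -1/7918 ≈ -0.00012629
f = -203928091/7918 (f = (-1/7918 - 19795) - 5960 = -156736811/7918 - 5960 = -203928091/7918 ≈ -25755.)
1/f = 1/(-203928091/7918) = -7918/203928091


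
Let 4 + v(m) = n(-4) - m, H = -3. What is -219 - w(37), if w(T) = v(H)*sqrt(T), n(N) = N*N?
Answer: -219 - 15*sqrt(37) ≈ -310.24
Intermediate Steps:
n(N) = N**2
v(m) = 12 - m (v(m) = -4 + ((-4)**2 - m) = -4 + (16 - m) = 12 - m)
w(T) = 15*sqrt(T) (w(T) = (12 - 1*(-3))*sqrt(T) = (12 + 3)*sqrt(T) = 15*sqrt(T))
-219 - w(37) = -219 - 15*sqrt(37)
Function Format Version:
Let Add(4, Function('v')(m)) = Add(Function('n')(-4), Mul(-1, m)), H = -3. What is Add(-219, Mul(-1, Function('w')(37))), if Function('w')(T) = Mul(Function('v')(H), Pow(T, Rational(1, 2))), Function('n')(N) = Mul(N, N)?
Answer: Add(-219, Mul(-15, Pow(37, Rational(1, 2)))) ≈ -310.24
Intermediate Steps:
Function('n')(N) = Pow(N, 2)
Function('v')(m) = Add(12, Mul(-1, m)) (Function('v')(m) = Add(-4, Add(Pow(-4, 2), Mul(-1, m))) = Add(-4, Add(16, Mul(-1, m))) = Add(12, Mul(-1, m)))
Function('w')(T) = Mul(15, Pow(T, Rational(1, 2))) (Function('w')(T) = Mul(Add(12, Mul(-1, -3)), Pow(T, Rational(1, 2))) = Mul(Add(12, 3), Pow(T, Rational(1, 2))) = Mul(15, Pow(T, Rational(1, 2))))
Add(-219, Mul(-1, Function('w')(37))) = Add(-219, Mul(-1, Mul(15, Pow(37, Rational(1, 2))))) = Add(-219, Mul(-15, Pow(37, Rational(1, 2))))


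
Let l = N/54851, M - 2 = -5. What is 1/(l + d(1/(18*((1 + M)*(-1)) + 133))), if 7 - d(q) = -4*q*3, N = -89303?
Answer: 9269819/50454738 ≈ 0.18373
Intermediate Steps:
M = -3 (M = 2 - 5 = -3)
l = -89303/54851 ≈ -1.6281
d(q) = 7 + 12*q (d(q) = 7 - (-4*q)*3 = 7 - (-12)*q = 7 + 12*q)
1/(l + d(1/(18*((1 + M)*(-1)) + 133))) = 1/(-89303/54851 + (7 + 12/(18*((1 - 3)*(-1)) + 133))) = 1/(-89303/54851 + (7 + 12/(18*(-2*(-1)) + 133))) = 1/(-89303/54851 + (7 + 12/(18*2 + 133))) = 1/(-89303/54851 + (7 + 12/(36 + 133))) = 1/(-89303/54851 + (7 + 12/169)) = 1/(-89303/54851 + 1195/169) = 1/(50454738/9269819) = 9269819/50454738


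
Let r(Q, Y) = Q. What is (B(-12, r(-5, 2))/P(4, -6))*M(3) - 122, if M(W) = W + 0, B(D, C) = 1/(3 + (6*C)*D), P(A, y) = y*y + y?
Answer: -442859/3630 ≈ -122.00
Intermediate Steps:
P(A, y) = y + y² (P(A, y) = y² + y = y + y²)
B(D, C) = 1/(3 + 6*C*D)
M(W) = W
(B(-12, r(-5, 2))/P(4, -6))*M(3) - 122 = ((1/(3*(1 + 2*(-5)*(-12))))/((-6*(1 - 6))))*3 - 122 = ((1/(3*(1 + 120)))/((-6*(-5))))*3 - 122 = (((⅓)/121)/30)*3 - 122 = (((⅓)*(1/121))*(1/30))*3 - 122 = ((1/363)*(1/30))*3 - 122 = (1/10890)*3 - 122 = 1/3630 - 122 = -442859/3630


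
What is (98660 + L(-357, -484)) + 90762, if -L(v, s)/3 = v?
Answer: 190493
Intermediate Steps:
L(v, s) = -3*v
(98660 + L(-357, -484)) + 90762 = (98660 - 3*(-357)) + 90762 = (98660 + 1071) + 90762 = 99731 + 90762 = 190493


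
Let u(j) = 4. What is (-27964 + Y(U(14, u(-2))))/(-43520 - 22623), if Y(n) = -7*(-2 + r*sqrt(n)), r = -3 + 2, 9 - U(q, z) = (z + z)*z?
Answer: 27950/66143 - I*sqrt(23)/9449 ≈ 0.42257 - 0.00050755*I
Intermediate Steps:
U(q, z) = 9 - 2*z**2 (U(q, z) = 9 - (z + z)*z = 9 - 2*z*z = 9 - 2*z**2)
r = -1
Y(n) = 14 + 7*sqrt(n) (Y(n) = -7*(-2 - sqrt(n)) = 14 + 7*sqrt(n))
(-27964 + Y(U(14, u(-2))))/(-43520 - 22623) = (-27964 + (14 + 7*sqrt(9 - 2*4**2)))/(-43520 - 22623) = (-27964 + (14 + 7*sqrt(9 - 2*16)))/(-66143) = (-27964 + (14 + 7*sqrt(9 - 32)))*(-1/66143) = (-27964 + (14 + 7*sqrt(-23)))*(-1/66143) = (-27964 + (14 + 7*(I*sqrt(23))))*(-1/66143) = (-27964 + (14 + 7*I*sqrt(23)))*(-1/66143) = (-27950 + 7*I*sqrt(23))*(-1/66143) = 27950/66143 - I*sqrt(23)/9449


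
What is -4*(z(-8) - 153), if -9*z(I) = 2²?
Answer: 5524/9 ≈ 613.78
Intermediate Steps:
z(I) = -4/9 (z(I) = -⅑*2² = -⅑*4 = -4/9)
-4*(z(-8) - 153) = -4*(-4/9 - 153) = -4*(-1381/9) = 5524/9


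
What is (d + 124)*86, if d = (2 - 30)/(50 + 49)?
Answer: 1053328/99 ≈ 10640.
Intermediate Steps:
d = -28/99 ≈ -0.28283
(d + 124)*86 = (-28/99 + 124)*86 = (12248/99)*86 = 1053328/99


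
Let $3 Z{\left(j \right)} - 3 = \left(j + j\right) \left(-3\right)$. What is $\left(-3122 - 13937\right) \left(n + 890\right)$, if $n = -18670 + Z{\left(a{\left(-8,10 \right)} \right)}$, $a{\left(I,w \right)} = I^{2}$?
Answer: $305475513$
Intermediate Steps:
$Z{\left(j \right)} = 1 - 2 j$ ($Z{\left(j \right)} = 1 + \frac{\left(j + j\right) \left(-3\right)}{3} = 1 + \frac{2 j \left(-3\right)}{3} = 1 + \frac{\left(-6\right) j}{3} = 1 - 2 j$)
$n = -18797$ ($n = -18670 + \left(1 - 2 \left(-8\right)^{2}\right) = -18670 + \left(1 - 128\right) = -18670 - 127 = -18797$)
$\left(-3122 - 13937\right) \left(n + 890\right) = \left(-3122 - 13937\right) \left(-18797 + 890\right) = \left(-17059\right) \left(-17907\right) = 305475513$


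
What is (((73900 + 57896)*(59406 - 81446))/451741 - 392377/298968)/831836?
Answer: -868614667855477/112344528734676768 ≈ -0.0077317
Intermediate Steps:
(((73900 + 57896)*(59406 - 81446))/451741 - 392377/298968)/831836 = ((131796*(-22040))*(1/451741) - 392377*1/298968)*(1/831836) = (-2904783840*1/451741 - 392377/298968)*(1/831836) = (-2904783840/451741 - 392377/298968)*(1/831836) = -868614667855477/135056103288*1/831836 = -868614667855477/112344528734676768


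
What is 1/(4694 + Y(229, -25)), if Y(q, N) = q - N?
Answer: 1/4948 ≈ 0.00020210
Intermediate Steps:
1/(4694 + Y(229, -25)) = 1/(4694 + (229 - 1*(-25))) = 1/(4694 + (229 + 25)) = 1/(4694 + 254) = 1/4948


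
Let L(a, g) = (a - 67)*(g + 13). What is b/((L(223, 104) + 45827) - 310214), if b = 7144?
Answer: -7144/246135 ≈ -0.029025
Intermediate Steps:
L(a, g) = (-67 + a)*(13 + g)
b/((L(223, 104) + 45827) - 310214) = 7144/(((-871 - 67*104 + 13*223 + 223*104) + 45827) - 310214) = 7144/(((-871 - 6968 + 2899 + 23192) + 45827) - 310214) = 7144/((18252 + 45827) - 310214) = 7144/(64079 - 310214) = 7144/(-246135) = 7144*(-1/246135) = -7144/246135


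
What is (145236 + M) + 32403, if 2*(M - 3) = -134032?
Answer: 110626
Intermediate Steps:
M = -67013 (M = 3 + (½)*(-134032) = 3 - 67016 = -67013)
(145236 + M) + 32403 = (145236 - 67013) + 32403 = 78223 + 32403 = 110626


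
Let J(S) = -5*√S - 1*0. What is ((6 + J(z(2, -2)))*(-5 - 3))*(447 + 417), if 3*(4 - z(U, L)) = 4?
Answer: -41472 + 23040*√6 ≈ 14964.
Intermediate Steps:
z(U, L) = 8/3 (z(U, L) = 4 - ⅓*4 = 4 - 4/3 = 8/3)
J(S) = -5*√S (J(S) = -5*√S + 0 = -5*√S)
((6 + J(z(2, -2)))*(-5 - 3))*(447 + 417) = ((6 - 10*√6/3)*(-5 - 3))*(447 + 417) = ((6 - 10*√6/3)*(-8))*864 = (-48 + 80*√6/3)*864 = -41472 + 23040*√6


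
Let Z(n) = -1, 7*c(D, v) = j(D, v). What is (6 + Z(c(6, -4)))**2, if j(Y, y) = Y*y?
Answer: 25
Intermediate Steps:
c(D, v) = D*v/7 (c(D, v) = (D*v)/7 = D*v/7)
(6 + Z(c(6, -4)))**2 = (6 - 1)**2 = 5**2 = 25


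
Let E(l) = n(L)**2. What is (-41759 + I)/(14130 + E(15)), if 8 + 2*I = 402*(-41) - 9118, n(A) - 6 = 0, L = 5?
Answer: -54563/14166 ≈ -3.8517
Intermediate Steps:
n(A) = 6 (n(A) = 6 + 0 = 6)
I = -12804 (I = -4 + (402*(-41) - 9118)/2 = -4 + (-16482 - 9118)/2 = -4 + (1/2)*(-25600) = -4 - 12800 = -12804)
E(l) = 36 (E(l) = 6**2 = 36)
(-41759 + I)/(14130 + E(15)) = (-41759 - 12804)/(14130 + 36) = -54563/14166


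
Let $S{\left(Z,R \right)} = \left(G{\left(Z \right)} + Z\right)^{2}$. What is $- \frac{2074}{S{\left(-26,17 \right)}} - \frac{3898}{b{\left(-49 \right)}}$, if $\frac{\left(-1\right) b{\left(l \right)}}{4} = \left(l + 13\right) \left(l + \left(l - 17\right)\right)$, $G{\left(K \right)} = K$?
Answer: $- \frac{371957}{699660} \approx -0.53163$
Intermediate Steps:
$S{\left(Z,R \right)} = 4 Z^{2}$ ($S{\left(Z,R \right)} = \left(Z + Z\right)^{2} = \left(2 Z\right)^{2} = 4 Z^{2}$)
$b{\left(l \right)} = - 4 \left(-17 + 2 l\right) \left(13 + l\right)$ ($b{\left(l \right)} = - 4 \left(l + 13\right) \left(l + \left(l - 17\right)\right) = - 4 \left(13 + l\right) \left(l + \left(-17 + l\right)\right) = - 4 \left(13 + l\right) \left(-17 + 2 l\right) = - 4 \left(-17 + 2 l\right) \left(13 + l\right)$)
$- \frac{2074}{S{\left(-26,17 \right)}} - \frac{3898}{b{\left(-49 \right)}} = - \frac{2074}{4 \left(-26\right)^{2}} - \frac{3898}{884 - -1764 - 8 \left(-49\right)^{2}} = - \frac{2074}{4 \cdot 676} - \frac{3898}{884 + 1764 - 19208} = - \frac{2074}{2704} - \frac{3898}{884 + 1764 - 19208} = \left(-2074\right) \frac{1}{2704} - \frac{3898}{-16560} = - \frac{1037}{1352} - - \frac{1949}{8280} = - \frac{1037}{1352} + \frac{1949}{8280} = - \frac{371957}{699660}$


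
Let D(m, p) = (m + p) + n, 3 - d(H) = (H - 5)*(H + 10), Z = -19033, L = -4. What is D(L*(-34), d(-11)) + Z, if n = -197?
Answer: -19107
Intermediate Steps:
d(H) = 3 - (-5 + H)*(10 + H) (d(H) = 3 - (H - 5)*(H + 10) = 3 - (-5 + H)*(10 + H))
D(m, p) = -197 + m + p (D(m, p) = (m + p) - 197 = -197 + m + p)
D(L*(-34), d(-11)) + Z = (-197 - 4*(-34) + (53 - 1*(-11)² - 5*(-11))) - 19033 = (-197 + 136 + (53 - 1*121 + 55)) - 19033 = (-197 + 136 + (53 - 121 + 55)) - 19033 = (-197 + 136 - 13) - 19033 = -74 - 19033 = -19107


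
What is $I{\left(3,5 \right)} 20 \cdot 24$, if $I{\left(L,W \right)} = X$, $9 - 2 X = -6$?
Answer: $3600$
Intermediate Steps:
$X = \frac{15}{2}$ ($X = \frac{9}{2} - -3 = \frac{9}{2} + 3 = \frac{15}{2} \approx 7.5$)
$I{\left(L,W \right)} = \frac{15}{2}$
$I{\left(3,5 \right)} 20 \cdot 24 = \frac{15}{2} \cdot 20 \cdot 24 = 150 \cdot 24 = 3600$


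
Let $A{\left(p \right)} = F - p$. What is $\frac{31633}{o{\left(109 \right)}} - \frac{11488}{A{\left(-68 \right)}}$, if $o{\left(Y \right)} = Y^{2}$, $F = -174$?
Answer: $\frac{69921013}{629693} \approx 111.04$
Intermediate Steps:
$A{\left(p \right)} = -174 - p$
$\frac{31633}{o{\left(109 \right)}} - \frac{11488}{A{\left(-68 \right)}} = \frac{31633}{109^{2}} - \frac{11488}{-174 - -68} = \frac{31633}{11881} - \frac{11488}{-174 + 68} = 31633 \cdot \frac{1}{11881} - \frac{11488}{-106} = \frac{31633}{11881} - - \frac{5744}{53} = \frac{31633}{11881} + \frac{5744}{53} = \frac{69921013}{629693}$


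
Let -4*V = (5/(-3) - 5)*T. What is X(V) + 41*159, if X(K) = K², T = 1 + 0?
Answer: 58696/9 ≈ 6521.8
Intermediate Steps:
T = 1
V = 5/3 (V = -(5/(-3) - 5)/4 = -(5*(-⅓) - 5)/4 = -(-5/3 - 5)/4 = -(-5)/3 = -¼*(-20/3) = 5/3 ≈ 1.6667)
X(V) + 41*159 = (5/3)² + 41*159 = 25/9 + 6519 = 58696/9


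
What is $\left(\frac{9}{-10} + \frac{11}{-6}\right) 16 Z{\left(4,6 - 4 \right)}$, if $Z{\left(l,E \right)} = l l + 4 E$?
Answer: $- \frac{5248}{5} \approx -1049.6$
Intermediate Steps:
$Z{\left(l,E \right)} = l^{2} + 4 E$
$\left(\frac{9}{-10} + \frac{11}{-6}\right) 16 Z{\left(4,6 - 4 \right)} = \left(\frac{9}{-10} + \frac{11}{-6}\right) 16 \left(4^{2} + 4 \left(6 - 4\right)\right) = \left(9 \left(- \frac{1}{10}\right) + 11 \left(- \frac{1}{6}\right)\right) 16 \left(16 + 4 \cdot 2\right) = \left(- \frac{9}{10} - \frac{11}{6}\right) 16 \left(16 + 8\right) = \left(- \frac{41}{15}\right) 16 \cdot 24 = \left(- \frac{656}{15}\right) 24 = - \frac{5248}{5}$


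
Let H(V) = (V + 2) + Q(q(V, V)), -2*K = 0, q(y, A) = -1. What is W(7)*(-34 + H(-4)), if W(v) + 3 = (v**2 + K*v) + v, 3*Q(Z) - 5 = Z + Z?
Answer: -1855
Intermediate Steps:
K = 0 (K = -1/2*0 = 0)
Q(Z) = 5/3 + 2*Z/3 (Q(Z) = 5/3 + (Z + Z)/3 = 5/3 + (2*Z)/3 = 5/3 + 2*Z/3)
H(V) = 3 + V (H(V) = (V + 2) + (5/3 + (2/3)*(-1)) = (2 + V) + (5/3 - 2/3) = (2 + V) + 1 = 3 + V)
W(v) = -3 + v + v**2 (W(v) = -3 + ((v**2 + 0*v) + v) = -3 + ((v**2 + 0) + v) = -3 + (v**2 + v) = -3 + (v + v**2) = -3 + v + v**2)
W(7)*(-34 + H(-4)) = (-3 + 7 + 7**2)*(-34 + (3 - 4)) = (-3 + 7 + 49)*(-34 - 1) = 53*(-35) = -1855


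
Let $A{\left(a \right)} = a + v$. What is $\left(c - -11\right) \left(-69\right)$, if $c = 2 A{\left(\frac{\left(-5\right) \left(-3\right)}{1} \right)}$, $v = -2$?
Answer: $-2553$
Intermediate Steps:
$A{\left(a \right)} = -2 + a$ ($A{\left(a \right)} = a - 2 = -2 + a$)
$c = 26$ ($c = 2 \left(-2 + \frac{\left(-5\right) \left(-3\right)}{1}\right) = 2 \left(-2 + 15 \cdot 1\right) = 2 \left(-2 + 15\right) = 2 \cdot 13 = 26$)
$\left(c - -11\right) \left(-69\right) = \left(26 - -11\right) \left(-69\right) = \left(26 + \left(-49 + 60\right)\right) \left(-69\right) = \left(26 + 11\right) \left(-69\right) = 37 \left(-69\right) = -2553$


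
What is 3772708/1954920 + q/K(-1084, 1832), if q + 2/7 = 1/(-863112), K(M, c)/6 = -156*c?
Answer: 125275212839736797/64914379257530880 ≈ 1.9299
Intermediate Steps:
K(M, c) = -936*c (K(M, c) = 6*(-156*c) = -936*c)
q = -1726231/6041784 (q = -2/7 + 1/(-863112) = -2/7 - 1/863112 = -1726231/6041784 ≈ -0.28572)
3772708/1954920 + q/K(-1084, 1832) = 3772708/1954920 - 1726231/(6041784*((-936*1832))) = 3772708*(1/1954920) - 1726231/6041784/(-1714752) = 943177/488730 - 1726231/6041784*(-1/1714752) = 943177/488730 + 132787/796935476736 = 125275212839736797/64914379257530880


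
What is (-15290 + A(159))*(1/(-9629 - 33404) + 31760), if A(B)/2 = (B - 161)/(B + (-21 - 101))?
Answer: -773204543044986/1592221 ≈ -4.8561e+8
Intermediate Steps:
A(B) = 2*(-161 + B)/(-122 + B) (A(B) = 2*((B - 161)/(B + (-21 - 101))) = 2*((-161 + B)/(B - 122)) = 2*((-161 + B)/(-122 + B)) = 2*(-161 + B)/(-122 + B))
(-15290 + A(159))*(1/(-9629 - 33404) + 31760) = (-15290 + 2*(-161 + 159)/(-122 + 159))*(1/(-9629 - 33404) + 31760) = (-15290 + 2*(-2)/37)*(1/(-43033) + 31760) = (-15290 + 2*(1/37)*(-2))*(-1/43033 + 31760) = (-15290 - 4/37)*(1366728079/43033) = -565734/37*1366728079/43033 = -773204543044986/1592221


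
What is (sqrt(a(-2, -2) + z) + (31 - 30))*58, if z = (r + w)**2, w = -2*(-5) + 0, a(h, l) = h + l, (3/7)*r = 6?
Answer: 58 + 116*sqrt(143) ≈ 1445.2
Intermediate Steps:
r = 14 (r = (7/3)*6 = 14)
w = 10 (w = 10 + 0 = 10)
z = 576 (z = (14 + 10)**2 = 24**2 = 576)
(sqrt(a(-2, -2) + z) + (31 - 30))*58 = (sqrt((-2 - 2) + 576) + (31 - 30))*58 = (sqrt(-4 + 576) + 1)*58 = (sqrt(572) + 1)*58 = (2*sqrt(143) + 1)*58 = (1 + 2*sqrt(143))*58 = 58 + 116*sqrt(143)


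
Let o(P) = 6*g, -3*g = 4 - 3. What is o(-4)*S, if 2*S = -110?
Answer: 110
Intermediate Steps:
S = -55 (S = (½)*(-110) = -55)
g = -⅓ (g = -(4 - 3)/3 = -⅓*1 = -⅓ ≈ -0.33333)
o(P) = -2 (o(P) = 6*(-⅓) = -2)
o(-4)*S = -2*(-55) = 110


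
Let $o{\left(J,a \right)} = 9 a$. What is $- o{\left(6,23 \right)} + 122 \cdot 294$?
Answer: $35661$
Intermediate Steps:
$- o{\left(6,23 \right)} + 122 \cdot 294 = - 9 \cdot 23 + 122 \cdot 294 = \left(-1\right) 207 + 35868 = -207 + 35868 = 35661$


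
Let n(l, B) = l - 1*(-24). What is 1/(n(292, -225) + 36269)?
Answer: 1/36585 ≈ 2.7334e-5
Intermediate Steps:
n(l, B) = 24 + l (n(l, B) = l + 24 = 24 + l)
1/(n(292, -225) + 36269) = 1/((24 + 292) + 36269) = 1/(316 + 36269) = 1/36585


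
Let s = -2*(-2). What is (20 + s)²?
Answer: 576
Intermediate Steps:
s = 4
(20 + s)² = (20 + 4)² = 24² = 576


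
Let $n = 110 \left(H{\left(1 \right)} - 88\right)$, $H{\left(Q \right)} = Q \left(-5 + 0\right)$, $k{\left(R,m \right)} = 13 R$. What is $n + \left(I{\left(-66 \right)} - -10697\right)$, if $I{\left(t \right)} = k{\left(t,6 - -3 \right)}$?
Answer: $-391$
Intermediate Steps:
$H{\left(Q \right)} = - 5 Q$ ($H{\left(Q \right)} = Q \left(-5\right) = - 5 Q$)
$I{\left(t \right)} = 13 t$
$n = -10230$ ($n = 110 \left(\left(-5\right) 1 - 88\right) = 110 \left(-5 - 88\right) = 110 \left(-93\right) = -10230$)
$n + \left(I{\left(-66 \right)} - -10697\right) = -10230 + \left(13 \left(-66\right) - -10697\right) = -10230 + \left(-858 + 10697\right) = -10230 + 9839 = -391$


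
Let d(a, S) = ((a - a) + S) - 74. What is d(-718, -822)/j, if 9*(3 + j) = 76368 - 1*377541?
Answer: 168/6275 ≈ 0.026773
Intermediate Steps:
j = -100400/3 (j = -3 + (76368 - 1*377541)/9 = -3 + (76368 - 377541)/9 = -3 + (1/9)*(-301173) = -3 - 100391/3 = -100400/3 ≈ -33467.)
d(a, S) = -74 + S (d(a, S) = (0 + S) - 74 = S - 74 = -74 + S)
d(-718, -822)/j = (-74 - 822)/(-100400/3) = -896*(-3/100400) = 168/6275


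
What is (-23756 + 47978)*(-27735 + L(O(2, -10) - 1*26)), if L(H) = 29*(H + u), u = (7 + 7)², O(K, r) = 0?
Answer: -552382710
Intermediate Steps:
u = 196 (u = 14² = 196)
L(H) = 5684 + 29*H (L(H) = 29*(H + 196) = 29*(196 + H) = 5684 + 29*H)
(-23756 + 47978)*(-27735 + L(O(2, -10) - 1*26)) = (-23756 + 47978)*(-27735 + (5684 + 29*(0 - 1*26))) = 24222*(-27735 + (5684 + 29*(0 - 26))) = 24222*(-27735 + (5684 + 29*(-26))) = 24222*(-27735 + (5684 - 754)) = 24222*(-27735 + 4930) = 24222*(-22805) = -552382710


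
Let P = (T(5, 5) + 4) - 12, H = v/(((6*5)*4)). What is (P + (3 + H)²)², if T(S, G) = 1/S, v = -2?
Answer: 15689521/12960000 ≈ 1.2106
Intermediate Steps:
H = -1/60 (H = -2/((6*5)*4) = -2/(30*4) = -2/120 = -2*1/120 = -1/60 ≈ -0.016667)
P = -39/5 (P = (1/5 + 4) - 12 = (⅕ + 4) - 12 = 21/5 - 12 = -39/5 ≈ -7.8000)
(P + (3 + H)²)² = (-39/5 + (3 - 1/60)²)² = (-39/5 + (179/60)²)² = (-39/5 + 32041/3600)² = (3961/3600)² = 15689521/12960000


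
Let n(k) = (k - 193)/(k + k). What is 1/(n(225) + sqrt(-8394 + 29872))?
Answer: -1800/543661747 + 50625*sqrt(21478)/1087323494 ≈ 0.0068201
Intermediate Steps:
n(k) = (-193 + k)/(2*k) (n(k) = (-193 + k)/((2*k)) = (-193 + k)*(1/(2*k)) = (-193 + k)/(2*k))
1/(n(225) + sqrt(-8394 + 29872)) = 1/((1/2)*(-193 + 225)/225 + sqrt(-8394 + 29872)) = 1/((1/2)*(1/225)*32 + sqrt(21478)) = 1/(16/225 + sqrt(21478))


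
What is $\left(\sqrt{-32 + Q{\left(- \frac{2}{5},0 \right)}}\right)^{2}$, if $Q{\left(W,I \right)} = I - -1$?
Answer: $-31$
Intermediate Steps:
$Q{\left(W,I \right)} = 1 + I$ ($Q{\left(W,I \right)} = I + 1 = 1 + I$)
$\left(\sqrt{-32 + Q{\left(- \frac{2}{5},0 \right)}}\right)^{2} = \left(\sqrt{-32 + \left(1 + 0\right)}\right)^{2} = \left(\sqrt{-32 + 1}\right)^{2} = \left(\sqrt{-31}\right)^{2} = \left(i \sqrt{31}\right)^{2} = -31$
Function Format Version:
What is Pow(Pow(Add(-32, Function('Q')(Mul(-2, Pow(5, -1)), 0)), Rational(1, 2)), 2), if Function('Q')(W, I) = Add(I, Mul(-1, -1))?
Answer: -31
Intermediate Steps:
Function('Q')(W, I) = Add(1, I) (Function('Q')(W, I) = Add(I, 1) = Add(1, I))
Pow(Pow(Add(-32, Function('Q')(Mul(-2, Pow(5, -1)), 0)), Rational(1, 2)), 2) = Pow(Pow(Add(-32, Add(1, 0)), Rational(1, 2)), 2) = Pow(Pow(Add(-32, 1), Rational(1, 2)), 2) = Pow(Pow(-31, Rational(1, 2)), 2) = Pow(Mul(I, Pow(31, Rational(1, 2))), 2) = -31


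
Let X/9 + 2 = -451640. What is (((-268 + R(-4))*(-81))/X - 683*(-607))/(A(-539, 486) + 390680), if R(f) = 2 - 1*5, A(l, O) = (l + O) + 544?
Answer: 17022017233/16060841162 ≈ 1.0598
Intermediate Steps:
X = -4064778 (X = -18 + 9*(-451640) = -18 - 4064760 = -4064778)
A(l, O) = 544 + O + l (A(l, O) = (O + l) + 544 = 544 + O + l)
R(f) = -3 (R(f) = 2 - 5 = -3)
(((-268 + R(-4))*(-81))/X - 683*(-607))/(A(-539, 486) + 390680) = (((-268 - 3)*(-81))/(-4064778) - 683*(-607))/((544 + 486 - 539) + 390680) = (-271*(-81)*(-1/4064778) + 414581)/(491 + 390680) = (21951*(-1/4064778) + 414581)/391171 = (-2439/451642 + 414581)*(1/391171) = (187242189563/451642)*(1/391171) = 17022017233/16060841162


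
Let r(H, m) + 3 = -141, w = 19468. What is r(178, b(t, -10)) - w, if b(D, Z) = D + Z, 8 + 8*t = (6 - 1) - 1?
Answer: -19612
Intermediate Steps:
t = -½ (t = -1 + ((6 - 1) - 1)/8 = -1 + (5 - 1)/8 = -1 + (⅛)*4 = -1 + ½ = -½ ≈ -0.50000)
r(H, m) = -144 (r(H, m) = -3 - 141 = -144)
r(178, b(t, -10)) - w = -144 - 1*19468 = -144 - 19468 = -19612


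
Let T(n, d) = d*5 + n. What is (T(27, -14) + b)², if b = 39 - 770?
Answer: 599076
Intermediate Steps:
T(n, d) = n + 5*d (T(n, d) = 5*d + n = n + 5*d)
b = -731
(T(27, -14) + b)² = ((27 + 5*(-14)) - 731)² = ((27 - 70) - 731)² = (-43 - 731)² = (-774)² = 599076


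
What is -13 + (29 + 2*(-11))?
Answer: -6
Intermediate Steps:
-13 + (29 + 2*(-11)) = -13 + (29 - 22) = -13 + 7 = -6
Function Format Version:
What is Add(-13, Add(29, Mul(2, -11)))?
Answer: -6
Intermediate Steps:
Add(-13, Add(29, Mul(2, -11))) = Add(-13, Add(29, -22)) = Add(-13, 7) = -6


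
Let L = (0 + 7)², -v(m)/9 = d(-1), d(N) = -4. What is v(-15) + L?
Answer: 85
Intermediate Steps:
v(m) = 36 (v(m) = -9*(-4) = 36)
L = 49 (L = 7² = 49)
v(-15) + L = 36 + 49 = 85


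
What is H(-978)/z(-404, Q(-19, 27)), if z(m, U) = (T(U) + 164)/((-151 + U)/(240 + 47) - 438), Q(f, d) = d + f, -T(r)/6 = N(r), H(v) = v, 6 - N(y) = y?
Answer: 61540161/25256 ≈ 2436.7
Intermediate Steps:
N(y) = 6 - y
T(r) = -36 + 6*r (T(r) = -6*(6 - r) = -36 + 6*r)
z(m, U) = (128 + 6*U)/(-125857/287 + U/287) (z(m, U) = ((-36 + 6*U) + 164)/((-151 + U)/(240 + 47) - 438) = (128 + 6*U)/((-151 + U)/287 - 438) = (128 + 6*U)/((-151 + U)*(1/287) - 438) = (128 + 6*U)/((-151/287 + U/287) - 438) = (128 + 6*U)/(-125857/287 + U/287))
H(-978)/z(-404, Q(-19, 27)) = -978*(-125857 + (27 - 19))/(574*(64 + 3*(27 - 19))) = -978*(-125857 + 8)/(574*(64 + 3*8)) = -978*(-125849/(574*(64 + 24))) = -978/(574*(-1/125849)*88) = -978/(-50512/125849) = -978*(-125849/50512) = 61540161/25256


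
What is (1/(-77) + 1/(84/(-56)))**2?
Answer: 24649/53361 ≈ 0.46193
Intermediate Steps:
(1/(-77) + 1/(84/(-56)))**2 = (-1/77 + 1/(84*(-1/56)))**2 = (-1/77 + 1/(-3/2))**2 = (-1/77 - 2/3)**2 = (-157/231)**2 = 24649/53361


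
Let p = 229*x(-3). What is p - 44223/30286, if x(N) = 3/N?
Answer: -6979717/30286 ≈ -230.46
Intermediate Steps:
p = -229 (p = 229*(3/(-3)) = 229*(3*(-⅓)) = 229*(-1) = -229)
p - 44223/30286 = -229 - 44223/30286 = -6979717/30286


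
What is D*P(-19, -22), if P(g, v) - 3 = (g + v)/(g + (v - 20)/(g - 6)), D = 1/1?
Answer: 2324/433 ≈ 5.3672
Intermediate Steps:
D = 1
P(g, v) = 3 + (g + v)/(g + (-20 + v)/(-6 + g)) (P(g, v) = 3 + (g + v)/(g + (v - 20)/(g - 6)) = 3 + (g + v)/(g + (-20 + v)/(-6 + g)))
D*P(-19, -22) = 1*((-60 - 24*(-19) - 3*(-22) + 4*(-19)² - 19*(-22))/(-20 - 22 + (-19)² - 6*(-19))) = 1*((-60 + 456 + 66 + 4*361 + 418)/(-20 - 22 + 361 + 114)) = 1*((-60 + 456 + 66 + 1444 + 418)/433) = 1*((1/433)*2324) = 1*(2324/433) = 2324/433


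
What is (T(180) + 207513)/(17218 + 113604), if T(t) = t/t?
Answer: 103757/65411 ≈ 1.5862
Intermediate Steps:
T(t) = 1
(T(180) + 207513)/(17218 + 113604) = (1 + 207513)/(17218 + 113604) = 207514/130822 = 207514*(1/130822) = 103757/65411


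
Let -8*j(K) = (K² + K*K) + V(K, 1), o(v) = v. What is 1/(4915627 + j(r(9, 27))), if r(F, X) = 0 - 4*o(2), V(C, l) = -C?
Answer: 1/4915610 ≈ 2.0343e-7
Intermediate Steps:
r(F, X) = -8 (r(F, X) = 0 - 4*2 = 0 - 8 = -8)
j(K) = -K²/4 + K/8 (j(K) = -((K² + K*K) - K)/8 = -((K² + K²) - K)/8 = -(2*K² - K)/8 = -(-K + 2*K²)/8 = -K²/4 + K/8)
1/(4915627 + j(r(9, 27))) = 1/(4915627 + (⅛)*(-8)*(1 - 2*(-8))) = 1/(4915627 + (⅛)*(-8)*(1 + 16)) = 1/(4915627 + (⅛)*(-8)*17) = 1/(4915627 - 17) = 1/4915610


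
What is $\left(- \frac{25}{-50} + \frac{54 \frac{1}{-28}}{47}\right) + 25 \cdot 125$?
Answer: $\frac{1028276}{329} \approx 3125.5$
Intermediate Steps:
$\left(- \frac{25}{-50} + \frac{54 \frac{1}{-28}}{47}\right) + 25 \cdot 125 = \left(\left(-25\right) \left(- \frac{1}{50}\right) + 54 \left(- \frac{1}{28}\right) \frac{1}{47}\right) + 3125 = \left(\frac{1}{2} - \frac{27}{658}\right) + 3125 = \frac{151}{329} + 3125 = \frac{1028276}{329}$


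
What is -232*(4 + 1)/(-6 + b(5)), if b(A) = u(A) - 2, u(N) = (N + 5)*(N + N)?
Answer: -290/23 ≈ -12.609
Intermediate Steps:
u(N) = 2*N*(5 + N) (u(N) = (5 + N)*(2*N) = 2*N*(5 + N))
b(A) = -2 + 2*A*(5 + A) (b(A) = 2*A*(5 + A) - 2 = -2 + 2*A*(5 + A))
-232*(4 + 1)/(-6 + b(5)) = -232*(4 + 1)/(-6 + (-2 + 2*5*(5 + 5))) = -1160/(-6 + (-2 + 2*5*10)) = -1160/(-6 + (-2 + 100)) = -1160/(-6 + 98) = -1160/92 = -232*5/92 = -290/23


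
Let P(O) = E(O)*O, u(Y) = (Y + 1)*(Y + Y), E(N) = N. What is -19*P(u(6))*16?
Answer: -2145024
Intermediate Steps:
u(Y) = 2*Y*(1 + Y) (u(Y) = (1 + Y)*(2*Y) = 2*Y*(1 + Y))
P(O) = O² (P(O) = O*O = O²)
-19*P(u(6))*16 = -19*144*(1 + 6)²*16 = -19*(2*6*7)²*16 = -19*84²*16 = -19*7056*16 = -134064*16 = -2145024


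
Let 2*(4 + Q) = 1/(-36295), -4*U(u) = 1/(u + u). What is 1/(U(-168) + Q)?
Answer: -995520/3981353 ≈ -0.25005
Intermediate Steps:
U(u) = -1/(8*u) (U(u) = -1/(4*(u + u)) = -1/(2*u)/4 = -1/(8*u))
Q = -290361/72590 (Q = -4 + (1/2)/(-36295) = -4 + (1/2)*(-1/36295) = -4 - 1/72590 = -290361/72590 ≈ -4.0000)
1/(U(-168) + Q) = 1/(-1/8/(-168) - 290361/72590) = 1/(-1/8*(-1/168) - 290361/72590) = 1/(1/1344 - 290361/72590) = 1/(-3981353/995520) = -995520/3981353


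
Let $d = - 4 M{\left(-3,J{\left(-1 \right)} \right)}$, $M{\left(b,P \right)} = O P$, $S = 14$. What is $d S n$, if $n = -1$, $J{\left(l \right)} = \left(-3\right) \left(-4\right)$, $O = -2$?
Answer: $-1344$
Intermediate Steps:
$J{\left(l \right)} = 12$
$M{\left(b,P \right)} = - 2 P$
$d = 96$ ($d = - 4 \left(\left(-2\right) 12\right) = \left(-4\right) \left(-24\right) = 96$)
$d S n = 96 \cdot 14 \left(-1\right) = 1344 \left(-1\right) = -1344$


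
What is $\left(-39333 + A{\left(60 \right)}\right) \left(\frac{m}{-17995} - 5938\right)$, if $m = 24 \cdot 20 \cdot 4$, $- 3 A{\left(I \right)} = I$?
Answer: $\frac{14254621082}{61} \approx 2.3368 \cdot 10^{8}$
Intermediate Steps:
$A{\left(I \right)} = - \frac{I}{3}$
$m = 1920$ ($m = 480 \cdot 4 = 1920$)
$\left(-39333 + A{\left(60 \right)}\right) \left(\frac{m}{-17995} - 5938\right) = \left(-39333 - 20\right) \left(\frac{1920}{-17995} - 5938\right) = \left(-39333 - 20\right) \left(1920 \left(- \frac{1}{17995}\right) - 5938\right) = - 39353 \left(- \frac{384}{3599} - 5938\right) = \left(-39353\right) \left(- \frac{21371246}{3599}\right) = \frac{14254621082}{61}$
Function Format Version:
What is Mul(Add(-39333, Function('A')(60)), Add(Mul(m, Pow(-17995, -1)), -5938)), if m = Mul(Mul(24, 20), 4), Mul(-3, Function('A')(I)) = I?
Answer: Rational(14254621082, 61) ≈ 2.3368e+8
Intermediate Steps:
Function('A')(I) = Mul(Rational(-1, 3), I)
m = 1920 (m = Mul(480, 4) = 1920)
Mul(Add(-39333, Function('A')(60)), Add(Mul(m, Pow(-17995, -1)), -5938)) = Mul(Add(-39333, Mul(Rational(-1, 3), 60)), Add(Mul(1920, Pow(-17995, -1)), -5938)) = Mul(Add(-39333, -20), Add(Mul(1920, Rational(-1, 17995)), -5938)) = Mul(-39353, Add(Rational(-384, 3599), -5938)) = Mul(-39353, Rational(-21371246, 3599)) = Rational(14254621082, 61)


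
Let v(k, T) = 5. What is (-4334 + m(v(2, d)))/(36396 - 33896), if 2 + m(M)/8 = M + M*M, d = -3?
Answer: -411/250 ≈ -1.6440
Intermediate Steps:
m(M) = -16 + 8*M + 8*M² (m(M) = -16 + 8*(M + M*M) = -16 + 8*(M + M²) = -16 + (8*M + 8*M²) = -16 + 8*M + 8*M²)
(-4334 + m(v(2, d)))/(36396 - 33896) = (-4334 + (-16 + 8*5 + 8*5²))/(36396 - 33896) = (-4334 + (-16 + 40 + 8*25))/2500 = (-4334 + (-16 + 40 + 200))*(1/2500) = (-4334 + 224)*(1/2500) = -4110*1/2500 = -411/250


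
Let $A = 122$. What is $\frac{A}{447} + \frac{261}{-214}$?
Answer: $- \frac{90559}{95658} \approx -0.9467$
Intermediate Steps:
$\frac{A}{447} + \frac{261}{-214} = \frac{122}{447} + \frac{261}{-214} = 122 \cdot \frac{1}{447} + 261 \left(- \frac{1}{214}\right) = \frac{122}{447} - \frac{261}{214} = - \frac{90559}{95658}$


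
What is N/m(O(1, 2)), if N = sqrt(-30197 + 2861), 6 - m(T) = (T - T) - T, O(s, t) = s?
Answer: 2*I*sqrt(6834)/7 ≈ 23.619*I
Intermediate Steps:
m(T) = 6 + T (m(T) = 6 - ((T - T) - T) = 6 - (0 - T) = 6 - (-1)*T = 6 + T)
N = 2*I*sqrt(6834) (N = sqrt(-27336) = 2*I*sqrt(6834) ≈ 165.34*I)
N/m(O(1, 2)) = (2*I*sqrt(6834))/(6 + 1) = (2*I*sqrt(6834))/7 = (2*I*sqrt(6834))*(1/7) = 2*I*sqrt(6834)/7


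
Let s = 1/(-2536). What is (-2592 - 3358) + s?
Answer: -15089201/2536 ≈ -5950.0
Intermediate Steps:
s = -1/2536 ≈ -0.00039432
(-2592 - 3358) + s = (-2592 - 3358) - 1/2536 = -5950 - 1/2536 = -15089201/2536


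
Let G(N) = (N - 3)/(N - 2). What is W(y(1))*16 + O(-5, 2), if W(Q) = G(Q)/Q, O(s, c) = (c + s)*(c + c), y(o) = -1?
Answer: -100/3 ≈ -33.333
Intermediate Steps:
G(N) = (-3 + N)/(-2 + N)
O(s, c) = 2*c*(c + s) (O(s, c) = (c + s)*(2*c) = 2*c*(c + s))
W(Q) = (-3 + Q)/(Q*(-2 + Q)) (W(Q) = ((-3 + Q)/(-2 + Q))/Q = (-3 + Q)/(Q*(-2 + Q)))
W(y(1))*16 + O(-5, 2) = ((-3 - 1)/((-1)*(-2 - 1)))*16 + 2*2*(2 - 5) = -1*(-4)/(-3)*16 + 2*2*(-3) = -1*(-⅓)*(-4)*16 - 12 = -4/3*16 - 12 = -64/3 - 12 = -100/3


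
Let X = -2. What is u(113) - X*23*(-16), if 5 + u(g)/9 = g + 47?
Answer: 659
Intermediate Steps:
u(g) = 378 + 9*g (u(g) = -45 + 9*(g + 47) = -45 + 9*(47 + g) = -45 + (423 + 9*g) = 378 + 9*g)
u(113) - X*23*(-16) = (378 + 9*113) - (-2*23)*(-16) = (378 + 1017) - (-46)*(-16) = 1395 - 1*736 = 1395 - 736 = 659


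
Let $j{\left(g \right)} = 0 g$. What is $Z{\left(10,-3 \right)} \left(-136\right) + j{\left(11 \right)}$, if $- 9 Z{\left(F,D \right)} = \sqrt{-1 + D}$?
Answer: $\frac{272 i}{9} \approx 30.222 i$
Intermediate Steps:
$Z{\left(F,D \right)} = - \frac{\sqrt{-1 + D}}{9}$
$j{\left(g \right)} = 0$
$Z{\left(10,-3 \right)} \left(-136\right) + j{\left(11 \right)} = - \frac{\sqrt{-1 - 3}}{9} \left(-136\right) + 0 = - \frac{\sqrt{-4}}{9} \left(-136\right) + 0 = - \frac{2 i}{9} \left(-136\right) + 0 = \frac{272 i}{9} + 0 = \frac{272 i}{9}$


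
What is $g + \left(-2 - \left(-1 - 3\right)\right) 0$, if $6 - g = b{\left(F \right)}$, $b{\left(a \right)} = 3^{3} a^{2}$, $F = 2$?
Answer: $-102$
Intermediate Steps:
$b{\left(a \right)} = 27 a^{2}$
$g = -102$ ($g = 6 - 27 \cdot 2^{2} = 6 - 27 \cdot 4 = 6 - 108 = -102$)
$g + \left(-2 - \left(-1 - 3\right)\right) 0 = -102 + \left(-2 - \left(-1 - 3\right)\right) 0 = -102 + \left(-2 - -4\right) 0 = -102 + \left(-2 + 4\right) 0 = -102 + 2 \cdot 0 = -102 + 0 = -102$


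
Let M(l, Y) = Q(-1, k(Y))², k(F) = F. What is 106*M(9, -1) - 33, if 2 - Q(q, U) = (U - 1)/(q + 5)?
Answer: 1259/2 ≈ 629.50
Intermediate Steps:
Q(q, U) = 2 - (-1 + U)/(5 + q) (Q(q, U) = 2 - (U - 1)/(q + 5) = 2 - (-1 + U)/(5 + q))
M(l, Y) = (9/4 - Y/4)² (M(l, Y) = ((11 - Y + 2*(-1))/(5 - 1))² = ((11 - Y - 2)/4)² = ((9 - Y)/4)² = (9/4 - Y/4)²)
106*M(9, -1) - 33 = 106*((-9 - 1)²/16) - 33 = 106*((1/16)*(-10)²) - 33 = 106*((1/16)*100) - 33 = 106*(25/4) - 33 = 1325/2 - 33 = 1259/2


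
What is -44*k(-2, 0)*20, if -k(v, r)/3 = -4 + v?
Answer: -15840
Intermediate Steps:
k(v, r) = 12 - 3*v (k(v, r) = -3*(-4 + v) = 12 - 3*v)
-44*k(-2, 0)*20 = -44*(12 - 3*(-2))*20 = -44*(12 + 6)*20 = -44*18*20 = -792*20 = -15840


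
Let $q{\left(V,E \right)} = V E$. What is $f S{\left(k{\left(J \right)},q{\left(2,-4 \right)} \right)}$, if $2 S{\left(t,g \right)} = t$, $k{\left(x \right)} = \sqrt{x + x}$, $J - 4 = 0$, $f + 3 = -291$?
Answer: $- 294 \sqrt{2} \approx -415.78$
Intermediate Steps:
$q{\left(V,E \right)} = E V$
$f = -294$ ($f = -3 - 291 = -294$)
$J = 4$ ($J = 4 + 0 = 4$)
$k{\left(x \right)} = \sqrt{2} \sqrt{x}$ ($k{\left(x \right)} = \sqrt{2 x} = \sqrt{2} \sqrt{x}$)
$S{\left(t,g \right)} = \frac{t}{2}$
$f S{\left(k{\left(J \right)},q{\left(2,-4 \right)} \right)} = - 294 \frac{\sqrt{2} \sqrt{4}}{2} = - 294 \frac{\sqrt{2} \cdot 2}{2} = - 294 \frac{2 \sqrt{2}}{2} = - 294 \sqrt{2}$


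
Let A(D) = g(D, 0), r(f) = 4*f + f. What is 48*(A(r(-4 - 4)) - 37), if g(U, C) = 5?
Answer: -1536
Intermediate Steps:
r(f) = 5*f
A(D) = 5
48*(A(r(-4 - 4)) - 37) = 48*(5 - 37) = 48*(-32) = -1536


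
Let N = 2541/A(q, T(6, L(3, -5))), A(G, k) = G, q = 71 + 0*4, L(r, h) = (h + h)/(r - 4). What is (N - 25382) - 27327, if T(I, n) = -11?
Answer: -3739798/71 ≈ -52673.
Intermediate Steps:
L(r, h) = 2*h/(-4 + r) (L(r, h) = (2*h)/(-4 + r) = 2*h/(-4 + r))
q = 71 (q = 71 + 0 = 71)
N = 2541/71 ≈ 35.789
(N - 25382) - 27327 = (2541/71 - 25382) - 27327 = -1799581/71 - 27327 = -3739798/71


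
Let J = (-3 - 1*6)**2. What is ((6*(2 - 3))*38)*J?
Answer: -18468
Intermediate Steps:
J = 81 (J = (-3 - 6)**2 = (-9)**2 = 81)
((6*(2 - 3))*38)*J = ((6*(2 - 3))*38)*81 = ((6*(-1))*38)*81 = -6*38*81 = -228*81 = -18468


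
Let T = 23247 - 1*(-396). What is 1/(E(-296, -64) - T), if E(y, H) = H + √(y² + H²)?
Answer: -23707/561930137 - 8*√1433/561930137 ≈ -4.2727e-5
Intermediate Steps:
T = 23643 (T = 23247 + 396 = 23643)
E(y, H) = H + √(H² + y²)
1/(E(-296, -64) - T) = 1/((-64 + √((-64)² + (-296)²)) - 1*23643) = 1/((-64 + √(4096 + 87616)) - 23643) = 1/((-64 + √91712) - 23643) = 1/((-64 + 8*√1433) - 23643) = 1/(-23707 + 8*√1433)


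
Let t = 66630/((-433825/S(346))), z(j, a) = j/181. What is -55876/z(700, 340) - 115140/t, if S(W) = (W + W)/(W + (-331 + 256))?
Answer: 37538814068101/134481550 ≈ 2.7914e+5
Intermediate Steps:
z(j, a) = j/181 (z(j, a) = j*(1/181) = j/181)
S(W) = 2*W/(-75 + W) (S(W) = (2*W)/(W - 75) = (2*W)/(-75 + W) = 2*W/(-75 + W))
t = -9221592/23513315 (t = 66630/((-433825/(2*346/(-75 + 346)))) = 66630/((-433825/(2*346/271))) = 66630/((-433825/(2*346*(1/271)))) = 66630/((-433825/692/271)) = 66630/((-433825*271/692)) = 66630/(-117566575/692) = 66630*(-692/117566575) = -9221592/23513315 ≈ -0.39219)
-55876/z(700, 340) - 115140/t = -55876/((1/181)*700) - 115140/(-9221592/23513315) = -55876/700/181 - 115140*(-23513315/9221592) = -55876*181/700 + 225610257425/768466 = -2528389/175 + 225610257425/768466 = 37538814068101/134481550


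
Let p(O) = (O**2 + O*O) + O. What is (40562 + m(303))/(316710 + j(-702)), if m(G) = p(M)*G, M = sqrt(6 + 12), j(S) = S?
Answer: 25735/158004 + 101*sqrt(2)/35112 ≈ 0.16694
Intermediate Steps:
M = 3*sqrt(2) (M = sqrt(18) = 3*sqrt(2) ≈ 4.2426)
p(O) = O + 2*O**2 (p(O) = (O**2 + O**2) + O = 2*O**2 + O = O + 2*O**2)
m(G) = 3*G*sqrt(2)*(1 + 6*sqrt(2)) (m(G) = ((3*sqrt(2))*(1 + 2*(3*sqrt(2))))*G = ((3*sqrt(2))*(1 + 6*sqrt(2)))*G = (3*sqrt(2)*(1 + 6*sqrt(2)))*G = 3*G*sqrt(2)*(1 + 6*sqrt(2)))
(40562 + m(303))/(316710 + j(-702)) = (40562 + 3*303*(12 + sqrt(2)))/(316710 - 702) = (40562 + (10908 + 909*sqrt(2)))/316008 = (51470 + 909*sqrt(2))*(1/316008) = 25735/158004 + 101*sqrt(2)/35112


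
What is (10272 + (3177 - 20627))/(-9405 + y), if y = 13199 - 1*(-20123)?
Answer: -7178/23917 ≈ -0.30012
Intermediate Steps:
y = 33322 (y = 13199 + 20123 = 33322)
(10272 + (3177 - 20627))/(-9405 + y) = (10272 + (3177 - 20627))/(-9405 + 33322) = (10272 - 17450)/23917 = -7178*1/23917 = -7178/23917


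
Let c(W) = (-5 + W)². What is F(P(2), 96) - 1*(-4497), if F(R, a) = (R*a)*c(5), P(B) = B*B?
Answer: 4497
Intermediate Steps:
P(B) = B²
F(R, a) = 0 (F(R, a) = (R*a)*(-5 + 5)² = (R*a)*0² = (R*a)*0 = 0)
F(P(2), 96) - 1*(-4497) = 0 - 1*(-4497) = 0 + 4497 = 4497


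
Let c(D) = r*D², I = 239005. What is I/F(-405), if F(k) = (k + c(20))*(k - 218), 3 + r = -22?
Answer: 47801/1296463 ≈ 0.036870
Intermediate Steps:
r = -25 (r = -3 - 22 = -25)
c(D) = -25*D²
F(k) = (-10000 + k)*(-218 + k) (F(k) = (k - 25*20²)*(k - 218) = (k - 25*400)*(-218 + k) = (k - 10000)*(-218 + k) = (-10000 + k)*(-218 + k))
I/F(-405) = 239005/(2180000 + (-405)² - 10218*(-405)) = 239005/(2180000 + 164025 + 4138290) = 239005/6482315 = 239005*(1/6482315) = 47801/1296463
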